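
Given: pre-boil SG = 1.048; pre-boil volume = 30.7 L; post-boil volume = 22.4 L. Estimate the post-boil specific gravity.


SG_post = 1 + (SG_pre − 1)·V_pre/V_post
pts_pre = (1.048 − 1)·1000 = 48.0000
pts_post = 48.0000·30.7/22.4 = 65.7857
SG_post = 1 + 65.7857/1000

1.0658


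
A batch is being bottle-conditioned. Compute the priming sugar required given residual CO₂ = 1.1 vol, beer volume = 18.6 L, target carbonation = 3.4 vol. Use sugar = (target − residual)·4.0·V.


sugar = (3.4 − 1.1)·4.0·18.6

171.1200 g


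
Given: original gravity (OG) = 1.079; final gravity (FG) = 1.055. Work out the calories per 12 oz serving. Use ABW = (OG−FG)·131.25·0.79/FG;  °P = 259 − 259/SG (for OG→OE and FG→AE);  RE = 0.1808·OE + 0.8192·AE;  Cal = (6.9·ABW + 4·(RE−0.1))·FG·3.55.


ABW = (1.079 − 1.055)·131.25·0.79/1.055 = 2.3588
OE = 259 − 259/1.079 = 18.9629 °P
AE = 259 − 259/1.055 = 13.5024 °P
RE = 0.1808·18.9629 + 0.8192·13.5024 = 14.4896 °P
Cal = (6.9·2.3588 + 4·(14.4896−0.1))·1.055·3.55

276.5270 kcal


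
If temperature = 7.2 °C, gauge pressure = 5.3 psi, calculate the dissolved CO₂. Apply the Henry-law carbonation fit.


vols = (P + 14.695)·(0.01821 + 0.09011·e^(−0.04·T))
vols = (5.3 + 14.695)·(0.01821 + 0.09011·e^(−0.04·7.2))

1.7150 volumes


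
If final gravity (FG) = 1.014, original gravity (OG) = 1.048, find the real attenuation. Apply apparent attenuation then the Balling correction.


AA = (OG−FG)/(OG−1)·100;  RA = AA·0.8192
AA = (1.048 − 1.014)/(1.048 − 1)·100 = 70.8333
RA = 70.8333·0.8192

58.0267 %


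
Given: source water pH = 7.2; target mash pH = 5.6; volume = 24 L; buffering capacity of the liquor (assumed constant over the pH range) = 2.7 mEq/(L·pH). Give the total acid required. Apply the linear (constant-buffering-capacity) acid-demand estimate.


acid = buffering capacity · (pH_source − pH_target) · V
acid = 2.7 · (7.2 − 5.6) · 24

103.6800 mEq


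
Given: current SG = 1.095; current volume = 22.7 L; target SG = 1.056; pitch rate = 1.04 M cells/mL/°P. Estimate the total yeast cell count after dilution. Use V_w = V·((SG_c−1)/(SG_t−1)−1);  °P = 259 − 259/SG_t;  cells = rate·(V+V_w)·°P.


V_w = 22.7·((1.095−1)/(1.056−1)−1) = 15.8089
V_final = 22.7 + 15.8089 = 38.5089
°P = 259 − 259/1.056 = 13.7348
cells = 1.04·38.5089·13.7348

550.0709 billion cells


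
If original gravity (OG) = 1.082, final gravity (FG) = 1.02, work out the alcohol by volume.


ABV = (OG − FG) · 131.25
ABV = (1.082 − 1.02) · 131.25

8.1375 % ABV


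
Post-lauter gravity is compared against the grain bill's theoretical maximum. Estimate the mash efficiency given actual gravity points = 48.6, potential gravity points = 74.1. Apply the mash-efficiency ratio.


efficiency = actual / potential × 100
efficiency = 48.6 / 74.1 × 100

65.5870 %


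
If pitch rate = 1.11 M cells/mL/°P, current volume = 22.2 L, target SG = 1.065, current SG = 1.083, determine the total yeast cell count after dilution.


V_w = V·((SG_c−1)/(SG_t−1)−1);  °P = 259 − 259/SG_t;  cells = rate·(V+V_w)·°P
V_w = 22.2·((1.083−1)/(1.065−1)−1) = 6.1477
V_final = 22.2 + 6.1477 = 28.3477
°P = 259 − 259/1.065 = 15.8075
cells = 1.11·28.3477·15.8075

497.3982 billion cells


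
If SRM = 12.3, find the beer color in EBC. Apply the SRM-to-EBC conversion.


EBC = SRM · 1.97
EBC = 12.3 · 1.97

24.2310 EBC


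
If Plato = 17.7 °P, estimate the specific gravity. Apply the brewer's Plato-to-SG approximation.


SG = 259/(259 − P)
SG = 259/(259 − 17.7)

1.0734


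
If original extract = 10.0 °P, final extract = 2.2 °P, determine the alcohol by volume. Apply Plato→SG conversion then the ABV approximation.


SG = 259/(259 − P);  ABV = (OG − FG)·131.25
OG = 259/(259 − 10.0) = 1.0402
FG = 259/(259 − 2.2) = 1.0086
ABV = (1.0402 − 1.0086)·131.25

4.1467 % ABV


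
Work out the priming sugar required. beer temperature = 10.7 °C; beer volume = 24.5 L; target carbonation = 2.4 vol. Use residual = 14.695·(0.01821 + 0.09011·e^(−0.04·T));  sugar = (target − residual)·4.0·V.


residual = 14.695·(0.01821 + 0.09011·e^(−0.04·10.7)) = 1.1307
sugar = (2.4 − 1.1307)·4.0·24.5

124.3911 g


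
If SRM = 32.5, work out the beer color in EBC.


EBC = SRM · 1.97
EBC = 32.5 · 1.97

64.0250 EBC


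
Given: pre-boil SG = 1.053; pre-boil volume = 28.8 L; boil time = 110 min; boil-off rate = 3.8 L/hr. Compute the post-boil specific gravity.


V_post = V_pre − rate·(t/60);  SG_post = 1 + (SG_pre−1)·V_pre/V_post
V_post = 28.8 − 3.8·(110/60) = 21.8333
SG_post = 1 + (1.053 − 1)·28.8/21.8333

1.0699


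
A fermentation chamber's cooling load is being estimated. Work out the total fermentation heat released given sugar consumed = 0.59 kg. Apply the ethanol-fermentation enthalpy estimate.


Q = m_sugar · 590 kJ/kg
Q = 0.59 · 590

348.1000 kJ


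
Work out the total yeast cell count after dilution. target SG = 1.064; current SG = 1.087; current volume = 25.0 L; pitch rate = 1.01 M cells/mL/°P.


V_w = V·((SG_c−1)/(SG_t−1)−1);  °P = 259 − 259/SG_t;  cells = rate·(V+V_w)·°P
V_w = 25.0·((1.087−1)/(1.064−1)−1) = 8.9844
V_final = 25.0 + 8.9844 = 33.9844
°P = 259 − 259/1.064 = 15.5789
cells = 1.01·33.9844·15.5789

534.7352 billion cells


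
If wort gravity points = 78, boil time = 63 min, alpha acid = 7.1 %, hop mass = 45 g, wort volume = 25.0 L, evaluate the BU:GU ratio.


U = 1.65·0.000125^(GP/1000)·(1−e^(−0.04t))/4.15;  IBU = (α/100)·m·U·1000/V;  BU:GU = IBU/GP
U = 1.65·0.000125^(78/1000)·(1−e^(−0.04·63))/4.15 = 0.1814
IBU = (7.1/100)·45·0.1814·1000/25.0 = 23.1791
BU:GU = 23.1791/78

0.2972


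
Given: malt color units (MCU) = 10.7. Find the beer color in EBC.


SRM = 1.4922·MCU^0.6859;  EBC = SRM·1.97
SRM = 1.4922·10.7^0.6859 = 7.5837
EBC = 7.5837·1.97

14.9399 EBC


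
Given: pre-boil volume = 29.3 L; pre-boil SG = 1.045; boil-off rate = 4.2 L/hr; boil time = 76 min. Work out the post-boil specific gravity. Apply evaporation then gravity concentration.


V_post = V_pre − rate·(t/60);  SG_post = 1 + (SG_pre−1)·V_pre/V_post
V_post = 29.3 − 4.2·(76/60) = 23.9800
SG_post = 1 + (1.045 − 1)·29.3/23.9800

1.0550


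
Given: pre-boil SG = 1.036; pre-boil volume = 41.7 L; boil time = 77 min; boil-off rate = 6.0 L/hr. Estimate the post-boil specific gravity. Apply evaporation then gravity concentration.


V_post = V_pre − rate·(t/60);  SG_post = 1 + (SG_pre−1)·V_pre/V_post
V_post = 41.7 − 6.0·(77/60) = 34.0000
SG_post = 1 + (1.036 − 1)·41.7/34.0000

1.0442


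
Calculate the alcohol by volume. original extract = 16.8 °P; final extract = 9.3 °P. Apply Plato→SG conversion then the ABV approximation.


SG = 259/(259 − P);  ABV = (OG − FG)·131.25
OG = 259/(259 − 16.8) = 1.0694
FG = 259/(259 − 9.3) = 1.0372
ABV = (1.0694 − 1.0372)·131.25

4.2157 % ABV


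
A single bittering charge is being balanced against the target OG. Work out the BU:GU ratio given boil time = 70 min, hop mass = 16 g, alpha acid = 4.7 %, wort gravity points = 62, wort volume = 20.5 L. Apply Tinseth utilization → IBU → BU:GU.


U = 1.65·0.000125^(GP/1000)·(1−e^(−0.04t))/4.15;  IBU = (α/100)·m·U·1000/V;  BU:GU = IBU/GP
U = 1.65·0.000125^(62/1000)·(1−e^(−0.04·70))/4.15 = 0.2139
IBU = (4.7/100)·16·0.2139·1000/20.5 = 7.8462
BU:GU = 7.8462/62

0.1266


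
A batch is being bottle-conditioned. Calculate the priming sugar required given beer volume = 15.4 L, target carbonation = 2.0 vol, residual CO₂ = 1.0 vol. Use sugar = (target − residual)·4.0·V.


sugar = (2.0 − 1.0)·4.0·15.4

61.6000 g


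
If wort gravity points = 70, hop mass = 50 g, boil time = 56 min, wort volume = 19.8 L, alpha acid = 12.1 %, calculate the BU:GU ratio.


U = 1.65·0.000125^(GP/1000)·(1−e^(−0.04t))/4.15;  IBU = (α/100)·m·U·1000/V;  BU:GU = IBU/GP
U = 1.65·0.000125^(70/1000)·(1−e^(−0.04·56))/4.15 = 0.1894
IBU = (12.1/100)·50·0.1894·1000/19.8 = 57.8661
BU:GU = 57.8661/70

0.8267


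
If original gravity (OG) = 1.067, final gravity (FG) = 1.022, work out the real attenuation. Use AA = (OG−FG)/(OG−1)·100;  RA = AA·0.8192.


AA = (1.067 − 1.022)/(1.067 − 1)·100 = 67.1642
RA = 67.1642·0.8192

55.0209 %


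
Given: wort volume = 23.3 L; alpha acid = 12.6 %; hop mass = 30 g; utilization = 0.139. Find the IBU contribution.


IBU = (α/100)·mass·U·1000 / V
IBU = (12.6/100)·30·0.139·1000 / 23.3

22.5502 IBU


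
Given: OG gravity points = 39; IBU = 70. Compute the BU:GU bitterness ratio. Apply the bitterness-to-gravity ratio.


BU:GU = IBU / OG_points
BU:GU = 70 / 39

1.7949


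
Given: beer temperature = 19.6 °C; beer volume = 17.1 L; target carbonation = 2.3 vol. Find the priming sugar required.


residual = 14.695·(0.01821 + 0.09011·e^(−0.04·T));  sugar = (target − residual)·4.0·V
residual = 14.695·(0.01821 + 0.09011·e^(−0.04·19.6)) = 0.8722
sugar = (2.3 − 0.8722)·4.0·17.1

97.6630 g


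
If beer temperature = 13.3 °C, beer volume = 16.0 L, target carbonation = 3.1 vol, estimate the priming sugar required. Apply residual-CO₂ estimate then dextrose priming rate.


residual = 14.695·(0.01821 + 0.09011·e^(−0.04·T));  sugar = (target − residual)·4.0·V
residual = 14.695·(0.01821 + 0.09011·e^(−0.04·13.3)) = 1.0454
sugar = (3.1 − 1.0454)·4.0·16.0

131.4912 g


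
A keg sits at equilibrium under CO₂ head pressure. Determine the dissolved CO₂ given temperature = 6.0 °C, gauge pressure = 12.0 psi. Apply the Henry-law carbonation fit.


vols = (P + 14.695)·(0.01821 + 0.09011·e^(−0.04·T))
vols = (12.0 + 14.695)·(0.01821 + 0.09011·e^(−0.04·6.0))

2.3783 volumes


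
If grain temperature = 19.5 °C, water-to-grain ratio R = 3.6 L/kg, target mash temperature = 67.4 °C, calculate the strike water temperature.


T_strike = (0.41/R)·(T_mash − T_grain) + T_mash
T_strike = (0.41/3.6)·(67.4 − 19.5) + 67.4

72.8553 °C


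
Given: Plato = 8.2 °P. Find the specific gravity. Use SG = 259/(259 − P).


SG = 259/(259 − 8.2)

1.0327


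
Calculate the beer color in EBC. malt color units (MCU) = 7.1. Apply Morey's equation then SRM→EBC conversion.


SRM = 1.4922·MCU^0.6859;  EBC = SRM·1.97
SRM = 1.4922·7.1^0.6859 = 5.7241
EBC = 5.7241·1.97

11.2764 EBC


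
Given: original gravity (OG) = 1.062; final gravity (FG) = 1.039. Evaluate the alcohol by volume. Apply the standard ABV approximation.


ABV = (OG − FG) · 131.25
ABV = (1.062 − 1.039) · 131.25

3.0188 % ABV


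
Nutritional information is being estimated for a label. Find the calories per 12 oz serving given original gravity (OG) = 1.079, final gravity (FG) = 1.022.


ABW = (OG−FG)·131.25·0.79/FG;  °P = 259 − 259/SG (for OG→OE and FG→AE);  RE = 0.1808·OE + 0.8192·AE;  Cal = (6.9·ABW + 4·(RE−0.1))·FG·3.55
ABW = (1.079 − 1.022)·131.25·0.79/1.022 = 5.7830
OE = 259 − 259/1.079 = 18.9629 °P
AE = 259 − 259/1.022 = 5.5753 °P
RE = 0.1808·18.9629 + 0.8192·5.5753 = 7.9958 °P
Cal = (6.9·5.7830 + 4·(7.9958−0.1))·1.022·3.55

259.3573 kcal


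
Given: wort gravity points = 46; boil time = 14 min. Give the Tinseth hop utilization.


U = 1.65·0.000125^(GP/1000) · (1 − e^(−0.04·t))/4.15
bigness = 1.65·0.000125^(46/1000) = 1.0913
boil_factor = (1 − e^(−0.04·14))/4.15 = 0.1033
U = 1.0913 · 0.1033

0.1128


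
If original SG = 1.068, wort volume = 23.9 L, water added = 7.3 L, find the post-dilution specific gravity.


SG_new = 1 + (SG_old − 1)·V_old/(V_old + V_water)
pts = (1.068 − 1)·1000·23.9/(23.9 + 7.3) = 52.0897
SG_new = 1 + 52.0897/1000

1.0521


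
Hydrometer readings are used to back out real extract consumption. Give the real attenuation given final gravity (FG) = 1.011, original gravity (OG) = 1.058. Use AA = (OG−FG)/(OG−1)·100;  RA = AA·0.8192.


AA = (1.058 − 1.011)/(1.058 − 1)·100 = 81.0345
RA = 81.0345·0.8192

66.3834 %


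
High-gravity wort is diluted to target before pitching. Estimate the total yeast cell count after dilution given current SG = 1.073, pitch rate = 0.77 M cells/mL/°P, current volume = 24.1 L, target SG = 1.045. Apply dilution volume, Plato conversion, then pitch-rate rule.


V_w = V·((SG_c−1)/(SG_t−1)−1);  °P = 259 − 259/SG_t;  cells = rate·(V+V_w)·°P
V_w = 24.1·((1.073−1)/(1.045−1)−1) = 14.9956
V_final = 24.1 + 14.9956 = 39.0956
°P = 259 − 259/1.045 = 11.1531
cells = 0.77·39.0956·11.1531

335.7485 billion cells


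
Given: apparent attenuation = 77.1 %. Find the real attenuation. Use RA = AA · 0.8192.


RA = 77.1 · 0.8192

63.1603 %


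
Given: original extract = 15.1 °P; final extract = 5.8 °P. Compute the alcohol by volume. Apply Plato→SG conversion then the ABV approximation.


SG = 259/(259 − P);  ABV = (OG − FG)·131.25
OG = 259/(259 − 15.1) = 1.0619
FG = 259/(259 − 5.8) = 1.0229
ABV = (1.0619 − 1.0229)·131.25

5.1193 % ABV


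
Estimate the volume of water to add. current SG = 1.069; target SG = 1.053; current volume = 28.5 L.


V_water = V·((SG_curr − 1)/(SG_target − 1) − 1)
V_water = 28.5·((1.069 − 1)/(1.053 − 1) − 1)

8.6038 L


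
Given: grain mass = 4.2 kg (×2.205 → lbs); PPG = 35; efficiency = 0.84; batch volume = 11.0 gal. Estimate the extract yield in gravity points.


points = lbs × PPG × eff / vol
lbs = 4.2 × 2.205 = 9.2610
points = 9.2610 × 35 × 0.84 / 11.0

24.7521 points


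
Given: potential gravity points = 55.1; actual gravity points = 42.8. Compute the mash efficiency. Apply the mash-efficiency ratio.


efficiency = actual / potential × 100
efficiency = 42.8 / 55.1 × 100

77.6770 %


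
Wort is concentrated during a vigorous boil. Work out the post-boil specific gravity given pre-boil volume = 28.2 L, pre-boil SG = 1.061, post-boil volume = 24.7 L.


SG_post = 1 + (SG_pre − 1)·V_pre/V_post
pts_pre = (1.061 − 1)·1000 = 61.0000
pts_post = 61.0000·28.2/24.7 = 69.6437
SG_post = 1 + 69.6437/1000

1.0696


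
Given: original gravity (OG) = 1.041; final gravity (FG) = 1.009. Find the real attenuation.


AA = (OG−FG)/(OG−1)·100;  RA = AA·0.8192
AA = (1.041 − 1.009)/(1.041 − 1)·100 = 78.0488
RA = 78.0488·0.8192

63.9376 %


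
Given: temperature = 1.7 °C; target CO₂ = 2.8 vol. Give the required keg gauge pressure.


psi = vols/(0.01821 + 0.09011·e^(−0.04·T)) − 14.695
psi = 2.8/(0.01821 + 0.09011·e^(−0.04·1.7)) − 14.695

12.6498 psi


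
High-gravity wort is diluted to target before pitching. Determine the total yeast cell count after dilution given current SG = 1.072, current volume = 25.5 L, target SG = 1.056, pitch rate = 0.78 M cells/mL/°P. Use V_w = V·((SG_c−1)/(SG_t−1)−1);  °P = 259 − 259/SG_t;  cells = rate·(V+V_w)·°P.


V_w = 25.5·((1.072−1)/(1.056−1)−1) = 7.2857
V_final = 25.5 + 7.2857 = 32.7857
°P = 259 − 259/1.056 = 13.7348
cells = 0.78·32.7857·13.7348

351.2393 billion cells


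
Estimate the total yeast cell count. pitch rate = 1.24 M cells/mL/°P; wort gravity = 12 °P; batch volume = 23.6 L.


cells (billions) = rate · V_L · °P
cells = 1.24 · 23.6 · 12

351.1680 billion cells


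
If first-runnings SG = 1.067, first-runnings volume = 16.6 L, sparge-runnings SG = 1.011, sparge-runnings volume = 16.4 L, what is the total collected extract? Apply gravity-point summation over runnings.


total = Σ (SG_i − 1)·1000·V_i
first = (1.067 − 1)·1000·16.6 = 1112.2000
sparge = (1.011 − 1)·1000·16.4 = 180.4000
total = 1112.2000 + 180.4000

1292.6000 gravity·L


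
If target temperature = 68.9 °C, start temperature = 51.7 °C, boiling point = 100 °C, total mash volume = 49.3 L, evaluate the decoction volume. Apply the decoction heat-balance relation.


V_dec = V_total·(T_target − T_start)/(T_boil − T_start)
V_dec = 49.3·(68.9 − 51.7)/(100 − 51.7)

17.5561 L


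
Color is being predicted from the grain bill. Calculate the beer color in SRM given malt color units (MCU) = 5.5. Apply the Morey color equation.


SRM = 1.4922 · MCU^0.6859
SRM = 1.4922 · 5.5^0.6859

4.8044 SRM


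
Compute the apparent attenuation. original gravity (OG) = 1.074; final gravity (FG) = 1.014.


AA = (OG − FG)/(OG − 1) · 100
AA = (1.074 − 1.014)/(1.074 − 1) · 100

81.0811 %


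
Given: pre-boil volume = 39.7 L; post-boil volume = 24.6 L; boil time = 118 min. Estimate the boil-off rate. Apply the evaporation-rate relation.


rate = (V_pre − V_post) / (t_min/60)
rate = (39.7 − 24.6) / (118/60)

7.6780 L/hr


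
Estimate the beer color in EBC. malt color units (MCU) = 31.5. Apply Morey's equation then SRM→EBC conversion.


SRM = 1.4922·MCU^0.6859;  EBC = SRM·1.97
SRM = 1.4922·31.5^0.6859 = 15.9044
EBC = 15.9044·1.97

31.3317 EBC


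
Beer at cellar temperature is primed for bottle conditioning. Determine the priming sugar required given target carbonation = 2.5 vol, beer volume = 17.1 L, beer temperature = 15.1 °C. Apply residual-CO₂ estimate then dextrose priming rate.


residual = 14.695·(0.01821 + 0.09011·e^(−0.04·T));  sugar = (target − residual)·4.0·V
residual = 14.695·(0.01821 + 0.09011·e^(−0.04·15.1)) = 0.9914
sugar = (2.5 − 0.9914)·4.0·17.1

103.1874 g


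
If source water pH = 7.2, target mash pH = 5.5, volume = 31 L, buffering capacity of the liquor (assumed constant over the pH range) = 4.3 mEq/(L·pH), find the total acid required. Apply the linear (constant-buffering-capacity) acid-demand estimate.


acid = buffering capacity · (pH_source − pH_target) · V
acid = 4.3 · (7.2 − 5.5) · 31

226.6100 mEq


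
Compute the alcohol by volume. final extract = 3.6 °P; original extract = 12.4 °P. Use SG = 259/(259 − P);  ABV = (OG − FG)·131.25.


OG = 259/(259 − 12.4) = 1.0503
FG = 259/(259 − 3.6) = 1.0141
ABV = (1.0503 − 1.0141)·131.25

4.7497 % ABV


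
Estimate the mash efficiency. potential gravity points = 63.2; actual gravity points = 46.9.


efficiency = actual / potential × 100
efficiency = 46.9 / 63.2 × 100

74.2089 %


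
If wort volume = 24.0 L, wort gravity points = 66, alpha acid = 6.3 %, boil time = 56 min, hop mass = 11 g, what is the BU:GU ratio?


U = 1.65·0.000125^(GP/1000)·(1−e^(−0.04t))/4.15;  IBU = (α/100)·m·U·1000/V;  BU:GU = IBU/GP
U = 1.65·0.000125^(66/1000)·(1−e^(−0.04·56))/4.15 = 0.1963
IBU = (6.3/100)·11·0.1963·1000/24.0 = 5.6685
BU:GU = 5.6685/66

0.0859


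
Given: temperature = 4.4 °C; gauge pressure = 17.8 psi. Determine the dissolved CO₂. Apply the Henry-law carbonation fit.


vols = (P + 14.695)·(0.01821 + 0.09011·e^(−0.04·T))
vols = (17.8 + 14.695)·(0.01821 + 0.09011·e^(−0.04·4.4))

3.0473 volumes


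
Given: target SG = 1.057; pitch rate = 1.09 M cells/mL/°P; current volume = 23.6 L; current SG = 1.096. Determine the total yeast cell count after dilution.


V_w = V·((SG_c−1)/(SG_t−1)−1);  °P = 259 − 259/SG_t;  cells = rate·(V+V_w)·°P
V_w = 23.6·((1.096−1)/(1.057−1)−1) = 16.1474
V_final = 23.6 + 16.1474 = 39.7474
°P = 259 − 259/1.057 = 13.9669
cells = 1.09·39.7474·13.9669

605.1103 billion cells


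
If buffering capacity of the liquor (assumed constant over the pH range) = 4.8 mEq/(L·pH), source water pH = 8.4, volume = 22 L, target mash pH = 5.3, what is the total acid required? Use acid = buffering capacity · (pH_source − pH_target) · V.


acid = 4.8 · (8.4 − 5.3) · 22

327.3600 mEq


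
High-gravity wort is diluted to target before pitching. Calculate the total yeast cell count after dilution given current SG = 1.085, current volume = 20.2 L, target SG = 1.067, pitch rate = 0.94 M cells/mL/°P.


V_w = V·((SG_c−1)/(SG_t−1)−1);  °P = 259 − 259/SG_t;  cells = rate·(V+V_w)·°P
V_w = 20.2·((1.085−1)/(1.067−1)−1) = 5.4269
V_final = 20.2 + 5.4269 = 25.6269
°P = 259 − 259/1.067 = 16.2634
cells = 0.94·25.6269·16.2634

391.7721 billion cells


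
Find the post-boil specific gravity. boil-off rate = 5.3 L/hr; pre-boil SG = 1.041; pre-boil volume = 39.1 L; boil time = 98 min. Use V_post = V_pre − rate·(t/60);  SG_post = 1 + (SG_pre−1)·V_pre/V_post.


V_post = 39.1 − 5.3·(98/60) = 30.4433
SG_post = 1 + (1.041 − 1)·39.1/30.4433

1.0527


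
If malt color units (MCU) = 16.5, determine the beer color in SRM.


SRM = 1.4922 · MCU^0.6859
SRM = 1.4922 · 16.5^0.6859

10.2070 SRM


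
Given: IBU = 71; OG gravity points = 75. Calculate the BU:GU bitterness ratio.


BU:GU = IBU / OG_points
BU:GU = 71 / 75

0.9467


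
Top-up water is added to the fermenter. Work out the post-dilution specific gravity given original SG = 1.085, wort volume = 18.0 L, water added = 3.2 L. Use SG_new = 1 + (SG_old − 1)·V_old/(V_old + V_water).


pts = (1.085 − 1)·1000·18.0/(18.0 + 3.2) = 72.1698
SG_new = 1 + 72.1698/1000

1.0722


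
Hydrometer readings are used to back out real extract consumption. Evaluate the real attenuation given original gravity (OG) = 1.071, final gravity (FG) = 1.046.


AA = (OG−FG)/(OG−1)·100;  RA = AA·0.8192
AA = (1.071 − 1.046)/(1.071 − 1)·100 = 35.2113
RA = 35.2113·0.8192

28.8451 %


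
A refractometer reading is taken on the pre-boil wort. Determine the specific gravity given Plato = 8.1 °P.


SG = 259/(259 − P)
SG = 259/(259 − 8.1)

1.0323


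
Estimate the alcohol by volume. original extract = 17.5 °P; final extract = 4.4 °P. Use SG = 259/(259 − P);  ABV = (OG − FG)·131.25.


OG = 259/(259 − 17.5) = 1.0725
FG = 259/(259 − 4.4) = 1.0173
ABV = (1.0725 − 1.0173)·131.25

7.2426 % ABV


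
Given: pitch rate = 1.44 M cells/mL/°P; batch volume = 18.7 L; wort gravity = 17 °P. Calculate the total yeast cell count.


cells (billions) = rate · V_L · °P
cells = 1.44 · 18.7 · 17

457.7760 billion cells


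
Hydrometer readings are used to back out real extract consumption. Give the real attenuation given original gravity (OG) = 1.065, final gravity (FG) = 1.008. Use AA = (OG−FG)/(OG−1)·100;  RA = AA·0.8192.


AA = (1.065 − 1.008)/(1.065 − 1)·100 = 87.6923
RA = 87.6923·0.8192

71.8375 %


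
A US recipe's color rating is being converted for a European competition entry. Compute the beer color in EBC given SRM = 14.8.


EBC = SRM · 1.97
EBC = 14.8 · 1.97

29.1560 EBC


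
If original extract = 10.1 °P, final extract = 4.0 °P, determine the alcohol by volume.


SG = 259/(259 − P);  ABV = (OG − FG)·131.25
OG = 259/(259 − 10.1) = 1.0406
FG = 259/(259 − 4.0) = 1.0157
ABV = (1.0406 − 1.0157)·131.25

3.2671 % ABV


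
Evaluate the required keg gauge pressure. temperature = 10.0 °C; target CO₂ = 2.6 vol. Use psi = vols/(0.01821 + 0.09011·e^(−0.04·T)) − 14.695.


psi = 2.6/(0.01821 + 0.09011·e^(−0.04·10.0)) − 14.695

18.3786 psi


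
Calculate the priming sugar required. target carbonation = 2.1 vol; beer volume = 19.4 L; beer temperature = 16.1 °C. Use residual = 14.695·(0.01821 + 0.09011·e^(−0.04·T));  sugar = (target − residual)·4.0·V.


residual = 14.695·(0.01821 + 0.09011·e^(−0.04·16.1)) = 0.9630
sugar = (2.1 − 0.9630)·4.0·19.4

88.2287 g


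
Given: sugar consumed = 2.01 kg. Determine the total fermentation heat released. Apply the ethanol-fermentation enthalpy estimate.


Q = m_sugar · 590 kJ/kg
Q = 2.01 · 590

1185.9000 kJ


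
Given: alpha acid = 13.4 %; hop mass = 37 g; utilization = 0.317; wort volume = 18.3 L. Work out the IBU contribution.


IBU = (α/100)·mass·U·1000 / V
IBU = (13.4/100)·37·0.317·1000 / 18.3

85.8845 IBU


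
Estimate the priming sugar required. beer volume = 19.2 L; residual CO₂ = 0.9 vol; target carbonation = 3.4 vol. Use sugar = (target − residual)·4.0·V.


sugar = (3.4 − 0.9)·4.0·19.2

192.0000 g


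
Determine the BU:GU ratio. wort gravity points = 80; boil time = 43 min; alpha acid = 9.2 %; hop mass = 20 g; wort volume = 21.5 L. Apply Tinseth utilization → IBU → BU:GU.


U = 1.65·0.000125^(GP/1000)·(1−e^(−0.04t))/4.15;  IBU = (α/100)·m·U·1000/V;  BU:GU = IBU/GP
U = 1.65·0.000125^(80/1000)·(1−e^(−0.04·43))/4.15 = 0.1590
IBU = (9.2/100)·20·0.1590·1000/21.5 = 13.6106
BU:GU = 13.6106/80

0.1701


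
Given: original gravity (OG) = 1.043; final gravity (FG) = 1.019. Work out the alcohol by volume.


ABV = (OG − FG) · 131.25
ABV = (1.043 − 1.019) · 131.25

3.1500 % ABV


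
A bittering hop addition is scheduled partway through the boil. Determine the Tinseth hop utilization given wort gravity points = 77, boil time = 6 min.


U = 1.65·0.000125^(GP/1000) · (1 − e^(−0.04·t))/4.15
bigness = 1.65·0.000125^(77/1000) = 0.8259
boil_factor = (1 − e^(−0.04·6))/4.15 = 0.0514
U = 0.8259 · 0.0514

0.0425


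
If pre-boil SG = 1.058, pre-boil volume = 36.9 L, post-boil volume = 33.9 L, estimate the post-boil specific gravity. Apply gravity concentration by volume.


SG_post = 1 + (SG_pre − 1)·V_pre/V_post
pts_pre = (1.058 − 1)·1000 = 58.0000
pts_post = 58.0000·36.9/33.9 = 63.1327
SG_post = 1 + 63.1327/1000

1.0631


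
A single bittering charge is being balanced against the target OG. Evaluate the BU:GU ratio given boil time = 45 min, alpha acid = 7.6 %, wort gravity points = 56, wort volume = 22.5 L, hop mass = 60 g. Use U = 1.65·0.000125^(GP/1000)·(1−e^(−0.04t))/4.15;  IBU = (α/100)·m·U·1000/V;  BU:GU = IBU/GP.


U = 1.65·0.000125^(56/1000)·(1−e^(−0.04·45))/4.15 = 0.2006
IBU = (7.6/100)·60·0.2006·1000/22.5 = 40.6608
BU:GU = 40.6608/56

0.7261


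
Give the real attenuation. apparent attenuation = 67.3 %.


RA = AA · 0.8192
RA = 67.3 · 0.8192

55.1322 %


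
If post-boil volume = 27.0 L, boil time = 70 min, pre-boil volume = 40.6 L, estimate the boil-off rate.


rate = (V_pre − V_post) / (t_min/60)
rate = (40.6 − 27.0) / (70/60)

11.6571 L/hr


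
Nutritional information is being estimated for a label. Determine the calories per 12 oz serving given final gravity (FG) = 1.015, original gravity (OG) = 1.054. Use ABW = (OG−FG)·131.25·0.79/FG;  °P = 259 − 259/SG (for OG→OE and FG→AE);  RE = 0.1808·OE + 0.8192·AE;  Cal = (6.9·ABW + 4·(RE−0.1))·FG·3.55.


ABW = (1.054 − 1.015)·131.25·0.79/1.015 = 3.9841
OE = 259 − 259/1.054 = 13.2694 °P
AE = 259 − 259/1.015 = 3.8276 °P
RE = 0.1808·13.2694 + 0.8192·3.8276 = 5.5347 °P
Cal = (6.9·3.9841 + 4·(5.5347−0.1))·1.015·3.55

177.3832 kcal


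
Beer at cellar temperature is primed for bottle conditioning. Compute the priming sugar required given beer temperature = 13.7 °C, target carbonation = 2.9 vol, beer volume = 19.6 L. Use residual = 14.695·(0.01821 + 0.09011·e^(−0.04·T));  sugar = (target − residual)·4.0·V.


residual = 14.695·(0.01821 + 0.09011·e^(−0.04·13.7)) = 1.0331
sugar = (2.9 − 1.0331)·4.0·19.6

146.3647 g


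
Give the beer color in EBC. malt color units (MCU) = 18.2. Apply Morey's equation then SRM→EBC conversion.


SRM = 1.4922·MCU^0.6859;  EBC = SRM·1.97
SRM = 1.4922·18.2^0.6859 = 10.9172
EBC = 10.9172·1.97

21.5068 EBC


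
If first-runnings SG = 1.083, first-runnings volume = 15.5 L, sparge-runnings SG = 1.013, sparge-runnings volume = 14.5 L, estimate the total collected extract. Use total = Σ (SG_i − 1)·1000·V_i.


first = (1.083 − 1)·1000·15.5 = 1286.5000
sparge = (1.013 − 1)·1000·14.5 = 188.5000
total = 1286.5000 + 188.5000

1475.0000 gravity·L


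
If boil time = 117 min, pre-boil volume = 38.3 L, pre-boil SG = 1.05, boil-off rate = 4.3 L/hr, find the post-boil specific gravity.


V_post = V_pre − rate·(t/60);  SG_post = 1 + (SG_pre−1)·V_pre/V_post
V_post = 38.3 − 4.3·(117/60) = 29.9150
SG_post = 1 + (1.05 − 1)·38.3/29.9150

1.0640


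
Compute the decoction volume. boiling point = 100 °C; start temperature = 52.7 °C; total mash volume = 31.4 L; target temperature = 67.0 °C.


V_dec = V_total·(T_target − T_start)/(T_boil − T_start)
V_dec = 31.4·(67.0 − 52.7)/(100 − 52.7)

9.4930 L


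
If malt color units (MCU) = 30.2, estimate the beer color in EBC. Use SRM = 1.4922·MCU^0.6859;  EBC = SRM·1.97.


SRM = 1.4922·30.2^0.6859 = 15.4513
EBC = 15.4513·1.97

30.4390 EBC


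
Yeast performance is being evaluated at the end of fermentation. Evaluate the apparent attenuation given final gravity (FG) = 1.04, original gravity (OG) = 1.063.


AA = (OG − FG)/(OG − 1) · 100
AA = (1.063 − 1.04)/(1.063 − 1) · 100

36.5079 %


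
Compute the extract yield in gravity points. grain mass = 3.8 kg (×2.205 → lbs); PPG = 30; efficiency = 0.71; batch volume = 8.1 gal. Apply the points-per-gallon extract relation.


points = lbs × PPG × eff / vol
lbs = 3.8 × 2.205 = 8.3790
points = 8.3790 × 30 × 0.71 / 8.1

22.0337 points


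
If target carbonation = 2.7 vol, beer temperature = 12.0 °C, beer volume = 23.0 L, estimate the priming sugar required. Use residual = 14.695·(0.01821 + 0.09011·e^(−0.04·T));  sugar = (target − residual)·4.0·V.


residual = 14.695·(0.01821 + 0.09011·e^(−0.04·12.0)) = 1.0870
sugar = (2.7 − 1.0870)·4.0·23.0

148.3989 g


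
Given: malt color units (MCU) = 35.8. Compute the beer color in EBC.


SRM = 1.4922·MCU^0.6859;  EBC = SRM·1.97
SRM = 1.4922·35.8^0.6859 = 17.3634
EBC = 17.3634·1.97

34.2059 EBC


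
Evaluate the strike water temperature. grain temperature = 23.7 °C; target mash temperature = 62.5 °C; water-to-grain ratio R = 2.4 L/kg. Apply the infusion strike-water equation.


T_strike = (0.41/R)·(T_mash − T_grain) + T_mash
T_strike = (0.41/2.4)·(62.5 − 23.7) + 62.5

69.1283 °C


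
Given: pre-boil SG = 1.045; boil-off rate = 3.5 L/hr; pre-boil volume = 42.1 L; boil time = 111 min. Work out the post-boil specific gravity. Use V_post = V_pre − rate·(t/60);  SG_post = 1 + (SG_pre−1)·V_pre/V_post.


V_post = 42.1 − 3.5·(111/60) = 35.6250
SG_post = 1 + (1.045 − 1)·42.1/35.6250

1.0532


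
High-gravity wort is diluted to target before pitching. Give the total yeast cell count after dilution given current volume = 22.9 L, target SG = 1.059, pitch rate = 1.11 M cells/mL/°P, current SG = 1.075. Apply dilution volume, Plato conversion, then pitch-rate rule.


V_w = V·((SG_c−1)/(SG_t−1)−1);  °P = 259 − 259/SG_t;  cells = rate·(V+V_w)·°P
V_w = 22.9·((1.075−1)/(1.059−1)−1) = 6.2102
V_final = 22.9 + 6.2102 = 29.1102
°P = 259 − 259/1.059 = 14.4297
cells = 1.11·29.1102·14.4297

466.2550 billion cells


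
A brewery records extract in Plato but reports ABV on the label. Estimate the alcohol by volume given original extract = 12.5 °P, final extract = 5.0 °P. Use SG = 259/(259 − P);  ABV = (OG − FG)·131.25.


OG = 259/(259 − 12.5) = 1.0507
FG = 259/(259 − 5.0) = 1.0197
ABV = (1.0507 − 1.0197)·131.25

4.0720 % ABV


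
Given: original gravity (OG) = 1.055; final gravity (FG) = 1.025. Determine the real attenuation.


AA = (OG−FG)/(OG−1)·100;  RA = AA·0.8192
AA = (1.055 − 1.025)/(1.055 − 1)·100 = 54.5455
RA = 54.5455·0.8192

44.6836 %


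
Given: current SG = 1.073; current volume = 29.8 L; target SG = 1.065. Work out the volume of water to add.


V_water = V·((SG_curr − 1)/(SG_target − 1) − 1)
V_water = 29.8·((1.073 − 1)/(1.065 − 1) − 1)

3.6677 L


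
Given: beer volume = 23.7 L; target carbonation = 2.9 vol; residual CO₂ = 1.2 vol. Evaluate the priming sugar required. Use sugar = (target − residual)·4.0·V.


sugar = (2.9 − 1.2)·4.0·23.7

161.1600 g


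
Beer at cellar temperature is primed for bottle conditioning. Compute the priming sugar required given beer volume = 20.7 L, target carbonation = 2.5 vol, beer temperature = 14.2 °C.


residual = 14.695·(0.01821 + 0.09011·e^(−0.04·T));  sugar = (target − residual)·4.0·V
residual = 14.695·(0.01821 + 0.09011·e^(−0.04·14.2)) = 1.0179
sugar = (2.5 − 1.0179)·4.0·20.7

122.7142 g


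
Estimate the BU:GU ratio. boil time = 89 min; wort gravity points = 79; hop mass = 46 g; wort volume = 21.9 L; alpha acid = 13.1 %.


U = 1.65·0.000125^(GP/1000)·(1−e^(−0.04t))/4.15;  IBU = (α/100)·m·U·1000/V;  BU:GU = IBU/GP
U = 1.65·0.000125^(79/1000)·(1−e^(−0.04·89))/4.15 = 0.1899
IBU = (13.1/100)·46·0.1899·1000/21.9 = 52.2573
BU:GU = 52.2573/79

0.6615


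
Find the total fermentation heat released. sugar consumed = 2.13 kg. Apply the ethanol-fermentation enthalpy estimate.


Q = m_sugar · 590 kJ/kg
Q = 2.13 · 590

1256.7000 kJ


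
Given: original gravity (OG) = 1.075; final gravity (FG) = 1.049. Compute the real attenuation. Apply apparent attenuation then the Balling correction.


AA = (OG−FG)/(OG−1)·100;  RA = AA·0.8192
AA = (1.075 − 1.049)/(1.075 − 1)·100 = 34.6667
RA = 34.6667·0.8192

28.3989 %


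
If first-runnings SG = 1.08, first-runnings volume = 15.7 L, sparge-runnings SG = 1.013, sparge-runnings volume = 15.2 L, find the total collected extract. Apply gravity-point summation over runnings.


total = Σ (SG_i − 1)·1000·V_i
first = (1.08 − 1)·1000·15.7 = 1256.0000
sparge = (1.013 − 1)·1000·15.2 = 197.6000
total = 1256.0000 + 197.6000

1453.6000 gravity·L


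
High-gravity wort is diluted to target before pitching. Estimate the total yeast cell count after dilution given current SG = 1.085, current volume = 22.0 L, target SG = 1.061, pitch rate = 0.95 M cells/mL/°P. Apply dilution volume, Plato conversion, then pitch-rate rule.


V_w = V·((SG_c−1)/(SG_t−1)−1);  °P = 259 − 259/SG_t;  cells = rate·(V+V_w)·°P
V_w = 22.0·((1.085−1)/(1.061−1)−1) = 8.6557
V_final = 22.0 + 8.6557 = 30.6557
°P = 259 − 259/1.061 = 14.8907
cells = 0.95·30.6557·14.8907

433.6602 billion cells


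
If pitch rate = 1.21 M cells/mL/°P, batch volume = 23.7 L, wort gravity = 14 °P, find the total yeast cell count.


cells (billions) = rate · V_L · °P
cells = 1.21 · 23.7 · 14

401.4780 billion cells


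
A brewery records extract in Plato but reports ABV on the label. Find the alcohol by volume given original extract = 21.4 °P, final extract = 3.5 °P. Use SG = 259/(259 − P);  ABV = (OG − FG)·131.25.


OG = 259/(259 − 21.4) = 1.0901
FG = 259/(259 − 3.5) = 1.0137
ABV = (1.0901 − 1.0137)·131.25

10.0234 % ABV


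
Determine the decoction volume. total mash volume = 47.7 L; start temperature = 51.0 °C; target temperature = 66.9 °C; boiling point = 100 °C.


V_dec = V_total·(T_target − T_start)/(T_boil − T_start)
V_dec = 47.7·(66.9 − 51.0)/(100 − 51.0)

15.4782 L


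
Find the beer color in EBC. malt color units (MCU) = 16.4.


SRM = 1.4922·MCU^0.6859;  EBC = SRM·1.97
SRM = 1.4922·16.4^0.6859 = 10.1646
EBC = 10.1646·1.97

20.0242 EBC


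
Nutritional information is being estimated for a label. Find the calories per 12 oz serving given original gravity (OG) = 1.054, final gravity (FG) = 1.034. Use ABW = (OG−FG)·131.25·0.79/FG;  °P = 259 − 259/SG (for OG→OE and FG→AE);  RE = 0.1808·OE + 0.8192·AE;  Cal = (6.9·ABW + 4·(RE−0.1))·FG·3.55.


ABW = (1.054 − 1.034)·131.25·0.79/1.034 = 2.0056
OE = 259 − 259/1.054 = 13.2694 °P
AE = 259 − 259/1.034 = 8.5164 °P
RE = 0.1808·13.2694 + 0.8192·8.5164 = 9.3758 °P
Cal = (6.9·2.0056 + 4·(9.3758−0.1))·1.034·3.55

186.9910 kcal


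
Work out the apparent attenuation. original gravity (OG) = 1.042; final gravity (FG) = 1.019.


AA = (OG − FG)/(OG − 1) · 100
AA = (1.042 − 1.019)/(1.042 − 1) · 100

54.7619 %


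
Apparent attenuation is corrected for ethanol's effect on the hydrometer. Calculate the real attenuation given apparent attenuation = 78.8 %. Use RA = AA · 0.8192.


RA = 78.8 · 0.8192

64.5530 %


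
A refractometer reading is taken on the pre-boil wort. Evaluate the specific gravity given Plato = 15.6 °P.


SG = 259/(259 − P)
SG = 259/(259 − 15.6)

1.0641


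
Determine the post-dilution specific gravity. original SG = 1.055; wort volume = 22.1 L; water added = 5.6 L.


SG_new = 1 + (SG_old − 1)·V_old/(V_old + V_water)
pts = (1.055 − 1)·1000·22.1/(22.1 + 5.6) = 43.8809
SG_new = 1 + 43.8809/1000

1.0439


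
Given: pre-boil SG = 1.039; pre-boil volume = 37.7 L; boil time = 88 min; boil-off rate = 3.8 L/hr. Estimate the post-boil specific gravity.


V_post = V_pre − rate·(t/60);  SG_post = 1 + (SG_pre−1)·V_pre/V_post
V_post = 37.7 − 3.8·(88/60) = 32.1267
SG_post = 1 + (1.039 − 1)·37.7/32.1267

1.0458


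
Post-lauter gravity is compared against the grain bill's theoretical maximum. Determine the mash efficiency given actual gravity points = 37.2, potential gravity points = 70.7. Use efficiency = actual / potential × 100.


efficiency = 37.2 / 70.7 × 100

52.6167 %


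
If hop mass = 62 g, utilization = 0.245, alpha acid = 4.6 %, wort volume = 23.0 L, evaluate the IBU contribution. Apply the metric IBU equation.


IBU = (α/100)·mass·U·1000 / V
IBU = (4.6/100)·62·0.245·1000 / 23.0

30.3800 IBU


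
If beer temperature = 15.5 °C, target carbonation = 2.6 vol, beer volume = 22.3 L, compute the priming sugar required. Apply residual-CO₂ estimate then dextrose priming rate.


residual = 14.695·(0.01821 + 0.09011·e^(−0.04·T));  sugar = (target − residual)·4.0·V
residual = 14.695·(0.01821 + 0.09011·e^(−0.04·15.5)) = 0.9799
sugar = (2.6 − 0.9799)·4.0·22.3

144.5108 g


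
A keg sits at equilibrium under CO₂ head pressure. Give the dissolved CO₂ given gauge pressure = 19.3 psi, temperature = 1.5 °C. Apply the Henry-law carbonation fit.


vols = (P + 14.695)·(0.01821 + 0.09011·e^(−0.04·T))
vols = (19.3 + 14.695)·(0.01821 + 0.09011·e^(−0.04·1.5))

3.5039 volumes


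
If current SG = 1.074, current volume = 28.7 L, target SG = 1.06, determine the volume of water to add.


V_water = V·((SG_curr − 1)/(SG_target − 1) − 1)
V_water = 28.7·((1.074 − 1)/(1.06 − 1) − 1)

6.6967 L


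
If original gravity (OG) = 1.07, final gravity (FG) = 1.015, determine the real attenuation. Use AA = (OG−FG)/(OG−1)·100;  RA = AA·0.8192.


AA = (1.07 − 1.015)/(1.07 − 1)·100 = 78.5714
RA = 78.5714·0.8192

64.3657 %


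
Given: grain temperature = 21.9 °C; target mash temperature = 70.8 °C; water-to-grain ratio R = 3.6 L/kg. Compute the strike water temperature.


T_strike = (0.41/R)·(T_mash − T_grain) + T_mash
T_strike = (0.41/3.6)·(70.8 − 21.9) + 70.8

76.3692 °C


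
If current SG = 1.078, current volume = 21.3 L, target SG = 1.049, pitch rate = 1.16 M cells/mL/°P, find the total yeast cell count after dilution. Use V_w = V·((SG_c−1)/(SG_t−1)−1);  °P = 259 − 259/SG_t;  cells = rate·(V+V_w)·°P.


V_w = 21.3·((1.078−1)/(1.049−1)−1) = 12.6061
V_final = 21.3 + 12.6061 = 33.9061
°P = 259 − 259/1.049 = 12.0982
cells = 1.16·33.9061·12.0982

475.8351 billion cells


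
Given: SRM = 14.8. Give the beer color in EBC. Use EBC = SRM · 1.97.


EBC = 14.8 · 1.97

29.1560 EBC


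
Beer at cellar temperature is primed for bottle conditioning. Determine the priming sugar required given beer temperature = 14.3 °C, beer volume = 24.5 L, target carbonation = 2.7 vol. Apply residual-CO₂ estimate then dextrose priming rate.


residual = 14.695·(0.01821 + 0.09011·e^(−0.04·T));  sugar = (target − residual)·4.0·V
residual = 14.695·(0.01821 + 0.09011·e^(−0.04·14.3)) = 1.0149
sugar = (2.7 − 1.0149)·4.0·24.5

165.1349 g


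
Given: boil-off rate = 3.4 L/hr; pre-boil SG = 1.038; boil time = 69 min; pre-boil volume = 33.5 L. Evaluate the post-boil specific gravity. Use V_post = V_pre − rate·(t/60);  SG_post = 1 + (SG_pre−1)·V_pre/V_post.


V_post = 33.5 − 3.4·(69/60) = 29.5900
SG_post = 1 + (1.038 − 1)·33.5/29.5900

1.0430
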